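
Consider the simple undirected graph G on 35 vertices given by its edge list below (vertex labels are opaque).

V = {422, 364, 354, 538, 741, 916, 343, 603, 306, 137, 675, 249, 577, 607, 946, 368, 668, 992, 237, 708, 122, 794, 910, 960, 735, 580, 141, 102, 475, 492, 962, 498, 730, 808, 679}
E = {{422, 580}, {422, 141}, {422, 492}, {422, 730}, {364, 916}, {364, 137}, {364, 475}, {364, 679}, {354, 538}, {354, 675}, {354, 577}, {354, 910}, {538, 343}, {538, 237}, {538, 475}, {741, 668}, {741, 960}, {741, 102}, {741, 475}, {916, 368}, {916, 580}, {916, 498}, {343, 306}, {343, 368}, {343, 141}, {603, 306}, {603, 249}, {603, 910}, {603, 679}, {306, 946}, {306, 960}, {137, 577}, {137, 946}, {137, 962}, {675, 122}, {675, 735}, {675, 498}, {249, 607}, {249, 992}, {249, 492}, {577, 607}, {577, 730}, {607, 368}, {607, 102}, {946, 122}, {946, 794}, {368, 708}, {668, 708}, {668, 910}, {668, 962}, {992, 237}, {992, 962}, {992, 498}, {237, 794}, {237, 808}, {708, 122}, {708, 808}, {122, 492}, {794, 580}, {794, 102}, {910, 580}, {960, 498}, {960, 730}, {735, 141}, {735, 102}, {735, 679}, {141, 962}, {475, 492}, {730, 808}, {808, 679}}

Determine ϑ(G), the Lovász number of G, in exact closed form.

15

N(306) = {343, 603, 946, 960}, |N(306)| = 4.
Vertex 992 has 4 neighbors: 249, 237, 962, 498.
deg(343) = 4; N(343) = {538, 306, 368, 141}.
N(141) = {422, 343, 735, 962}, |N(141)| = 4.
deg(v) = 4 for all v (|V|=35); Kneser-type, 3-subsets of [7].
Distinct eigenvalues (to 6 d.p.): [4.0, 2.0, -1.0, -3.0].
With N=35: ϑ(G) = 35·(-1*(-3))/(4−(-3)) = 15.
= 15.00000000… (decimal).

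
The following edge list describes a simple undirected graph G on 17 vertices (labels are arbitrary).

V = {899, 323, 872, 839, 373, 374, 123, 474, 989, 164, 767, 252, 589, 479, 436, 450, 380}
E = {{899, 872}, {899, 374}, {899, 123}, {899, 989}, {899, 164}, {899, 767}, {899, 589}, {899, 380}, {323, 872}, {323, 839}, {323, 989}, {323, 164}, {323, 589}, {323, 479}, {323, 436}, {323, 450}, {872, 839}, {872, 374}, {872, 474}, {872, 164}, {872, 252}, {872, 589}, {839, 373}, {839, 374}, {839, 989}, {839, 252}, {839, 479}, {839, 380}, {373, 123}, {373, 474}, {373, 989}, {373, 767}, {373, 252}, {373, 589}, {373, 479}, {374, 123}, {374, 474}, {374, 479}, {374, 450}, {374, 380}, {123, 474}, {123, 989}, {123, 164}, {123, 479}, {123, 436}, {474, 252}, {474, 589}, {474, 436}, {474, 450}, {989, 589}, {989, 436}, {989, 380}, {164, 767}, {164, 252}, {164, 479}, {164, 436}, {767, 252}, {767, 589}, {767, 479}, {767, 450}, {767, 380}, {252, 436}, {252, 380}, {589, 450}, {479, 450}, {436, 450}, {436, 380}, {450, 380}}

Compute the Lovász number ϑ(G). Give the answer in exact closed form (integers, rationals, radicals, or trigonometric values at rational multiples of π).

sqrt(17)

N(436) = {323, 123, 474, 989, 164, 252, 450, 380}, |N(436)| = 8.
N(767) = {899, 373, 164, 252, 589, 479, 450, 380}, |N(767)| = 8.
Vertex 479 has 8 neighbors: 323, 839, 373, 374, 123, 164, 767, 450.
N(839) = {323, 872, 373, 374, 989, 252, 479, 380}, |N(839)| = 8.
Every vertex has degree 8 (N=17); strongly regular (17,8,3,4).
A has 3 distinct eigenvalues ≈ [8.0, 1.5616, -2.5616].
Lovász (edge-transitive): ϑ = −17·(-sqrt(17)/2 - 1/2)/((8)−(-sqrt(17)/2 - 1/2)) = sqrt(17).
≈ 4.1231056 (to 7 d.p.).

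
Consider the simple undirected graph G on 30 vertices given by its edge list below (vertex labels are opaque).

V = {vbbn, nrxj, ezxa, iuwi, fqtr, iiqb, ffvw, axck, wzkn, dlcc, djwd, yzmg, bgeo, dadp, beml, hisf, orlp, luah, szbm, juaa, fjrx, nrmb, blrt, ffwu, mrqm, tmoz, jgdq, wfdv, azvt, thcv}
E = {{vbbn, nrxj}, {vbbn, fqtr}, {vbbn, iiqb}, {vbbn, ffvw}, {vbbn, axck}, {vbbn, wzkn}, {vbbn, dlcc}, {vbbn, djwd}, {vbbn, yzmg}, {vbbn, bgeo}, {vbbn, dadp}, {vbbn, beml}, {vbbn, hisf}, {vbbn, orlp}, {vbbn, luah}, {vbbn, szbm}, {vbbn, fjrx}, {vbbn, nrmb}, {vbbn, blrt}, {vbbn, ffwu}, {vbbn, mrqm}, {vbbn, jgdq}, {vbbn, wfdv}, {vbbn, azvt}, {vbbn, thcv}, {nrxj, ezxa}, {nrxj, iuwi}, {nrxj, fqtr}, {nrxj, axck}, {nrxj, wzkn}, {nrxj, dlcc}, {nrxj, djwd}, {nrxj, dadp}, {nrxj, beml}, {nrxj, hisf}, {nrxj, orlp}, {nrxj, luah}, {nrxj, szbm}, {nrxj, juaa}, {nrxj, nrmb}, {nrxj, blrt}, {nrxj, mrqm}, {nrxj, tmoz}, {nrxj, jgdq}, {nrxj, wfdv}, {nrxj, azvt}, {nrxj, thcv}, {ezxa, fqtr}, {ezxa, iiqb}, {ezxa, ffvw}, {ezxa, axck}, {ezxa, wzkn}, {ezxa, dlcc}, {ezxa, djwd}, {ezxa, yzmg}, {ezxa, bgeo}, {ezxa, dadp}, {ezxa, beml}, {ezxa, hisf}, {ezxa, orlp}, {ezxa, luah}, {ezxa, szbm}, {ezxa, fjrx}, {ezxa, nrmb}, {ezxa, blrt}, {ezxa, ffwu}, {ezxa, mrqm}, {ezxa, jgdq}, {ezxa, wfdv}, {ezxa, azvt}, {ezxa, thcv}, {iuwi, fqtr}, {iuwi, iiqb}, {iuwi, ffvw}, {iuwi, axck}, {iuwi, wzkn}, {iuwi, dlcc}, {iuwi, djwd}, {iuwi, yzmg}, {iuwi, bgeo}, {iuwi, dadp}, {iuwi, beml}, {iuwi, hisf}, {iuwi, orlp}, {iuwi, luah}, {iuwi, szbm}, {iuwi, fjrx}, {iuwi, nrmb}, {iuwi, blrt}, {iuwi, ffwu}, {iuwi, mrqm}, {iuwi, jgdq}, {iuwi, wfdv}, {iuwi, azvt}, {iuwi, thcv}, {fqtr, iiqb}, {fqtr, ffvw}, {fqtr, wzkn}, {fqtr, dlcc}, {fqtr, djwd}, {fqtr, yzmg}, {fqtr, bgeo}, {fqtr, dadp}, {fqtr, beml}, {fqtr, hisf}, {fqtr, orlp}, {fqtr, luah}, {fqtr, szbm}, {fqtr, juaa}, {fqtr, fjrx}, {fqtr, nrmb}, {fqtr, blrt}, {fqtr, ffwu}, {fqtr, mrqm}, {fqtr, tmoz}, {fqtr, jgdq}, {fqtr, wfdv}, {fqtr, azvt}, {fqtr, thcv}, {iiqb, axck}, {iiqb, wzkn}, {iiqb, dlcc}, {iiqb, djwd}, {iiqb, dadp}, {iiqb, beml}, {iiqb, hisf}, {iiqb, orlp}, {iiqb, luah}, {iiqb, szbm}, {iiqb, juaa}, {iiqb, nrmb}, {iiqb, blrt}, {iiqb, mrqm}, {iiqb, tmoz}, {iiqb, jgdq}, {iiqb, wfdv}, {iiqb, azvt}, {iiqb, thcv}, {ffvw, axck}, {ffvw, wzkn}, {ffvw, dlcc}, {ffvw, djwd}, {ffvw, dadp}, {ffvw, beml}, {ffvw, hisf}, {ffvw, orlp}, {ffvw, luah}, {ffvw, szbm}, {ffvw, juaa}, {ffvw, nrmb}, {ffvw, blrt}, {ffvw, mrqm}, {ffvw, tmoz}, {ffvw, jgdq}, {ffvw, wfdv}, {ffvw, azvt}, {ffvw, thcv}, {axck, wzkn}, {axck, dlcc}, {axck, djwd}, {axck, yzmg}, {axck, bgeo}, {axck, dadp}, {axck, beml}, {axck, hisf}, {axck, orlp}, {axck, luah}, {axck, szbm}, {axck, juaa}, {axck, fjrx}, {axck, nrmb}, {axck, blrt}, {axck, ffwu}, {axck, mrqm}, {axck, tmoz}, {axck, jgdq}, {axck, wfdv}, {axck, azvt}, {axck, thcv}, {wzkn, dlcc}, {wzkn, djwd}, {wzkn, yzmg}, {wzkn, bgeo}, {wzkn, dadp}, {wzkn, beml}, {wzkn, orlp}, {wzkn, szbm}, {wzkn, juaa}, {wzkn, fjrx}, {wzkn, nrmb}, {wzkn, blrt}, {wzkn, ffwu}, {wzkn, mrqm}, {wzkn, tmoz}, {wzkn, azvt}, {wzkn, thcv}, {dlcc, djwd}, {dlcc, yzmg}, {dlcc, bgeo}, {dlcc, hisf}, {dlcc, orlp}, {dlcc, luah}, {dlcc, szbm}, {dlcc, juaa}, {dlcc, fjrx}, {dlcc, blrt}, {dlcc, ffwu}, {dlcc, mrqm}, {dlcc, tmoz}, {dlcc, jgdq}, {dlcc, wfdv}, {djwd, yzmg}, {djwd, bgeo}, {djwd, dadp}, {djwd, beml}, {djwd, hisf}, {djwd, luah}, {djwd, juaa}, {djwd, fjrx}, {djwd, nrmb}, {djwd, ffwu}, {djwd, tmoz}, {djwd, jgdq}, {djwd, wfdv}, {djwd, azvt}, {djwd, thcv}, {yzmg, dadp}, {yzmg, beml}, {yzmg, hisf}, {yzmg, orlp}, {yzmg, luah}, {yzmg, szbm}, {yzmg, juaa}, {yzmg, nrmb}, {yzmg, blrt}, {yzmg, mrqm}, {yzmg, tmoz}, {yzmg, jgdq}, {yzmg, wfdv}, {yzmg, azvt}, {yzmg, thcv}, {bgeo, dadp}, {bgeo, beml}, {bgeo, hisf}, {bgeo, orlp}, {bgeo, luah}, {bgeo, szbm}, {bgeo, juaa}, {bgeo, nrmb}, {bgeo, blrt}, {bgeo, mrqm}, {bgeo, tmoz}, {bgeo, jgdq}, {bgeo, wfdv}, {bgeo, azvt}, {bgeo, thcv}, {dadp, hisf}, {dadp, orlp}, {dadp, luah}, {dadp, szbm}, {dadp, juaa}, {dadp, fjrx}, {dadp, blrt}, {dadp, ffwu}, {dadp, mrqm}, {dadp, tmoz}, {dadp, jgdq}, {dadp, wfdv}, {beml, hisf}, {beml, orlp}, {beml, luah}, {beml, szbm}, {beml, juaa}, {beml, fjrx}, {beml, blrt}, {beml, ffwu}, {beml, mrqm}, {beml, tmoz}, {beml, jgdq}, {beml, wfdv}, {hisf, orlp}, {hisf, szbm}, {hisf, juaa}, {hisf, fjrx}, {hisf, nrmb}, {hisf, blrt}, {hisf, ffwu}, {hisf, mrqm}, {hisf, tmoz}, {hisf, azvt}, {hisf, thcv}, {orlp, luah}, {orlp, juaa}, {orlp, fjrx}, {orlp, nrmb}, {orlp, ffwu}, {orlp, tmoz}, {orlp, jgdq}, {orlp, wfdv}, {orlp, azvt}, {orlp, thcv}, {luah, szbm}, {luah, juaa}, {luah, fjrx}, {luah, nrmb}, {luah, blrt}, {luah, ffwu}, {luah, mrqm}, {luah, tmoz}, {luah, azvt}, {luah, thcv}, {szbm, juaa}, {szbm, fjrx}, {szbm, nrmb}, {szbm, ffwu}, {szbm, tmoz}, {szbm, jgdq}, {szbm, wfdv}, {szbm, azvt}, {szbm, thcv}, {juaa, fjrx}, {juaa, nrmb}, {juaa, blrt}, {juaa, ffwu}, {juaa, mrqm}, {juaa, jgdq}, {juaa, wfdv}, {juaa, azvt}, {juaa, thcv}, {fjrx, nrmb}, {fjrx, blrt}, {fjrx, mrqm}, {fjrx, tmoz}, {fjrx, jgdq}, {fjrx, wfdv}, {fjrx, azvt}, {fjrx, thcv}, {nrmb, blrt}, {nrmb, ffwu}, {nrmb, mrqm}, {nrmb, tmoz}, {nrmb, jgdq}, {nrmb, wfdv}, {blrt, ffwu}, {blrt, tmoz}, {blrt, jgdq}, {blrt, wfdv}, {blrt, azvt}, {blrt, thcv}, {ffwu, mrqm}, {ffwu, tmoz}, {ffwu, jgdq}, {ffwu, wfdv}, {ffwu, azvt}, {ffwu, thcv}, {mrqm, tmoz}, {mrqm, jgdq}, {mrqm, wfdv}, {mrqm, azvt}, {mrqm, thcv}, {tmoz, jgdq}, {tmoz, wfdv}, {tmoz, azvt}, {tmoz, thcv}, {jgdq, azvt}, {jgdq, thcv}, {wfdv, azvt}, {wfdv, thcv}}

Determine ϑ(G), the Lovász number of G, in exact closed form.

7

Vertex tmoz has 25 neighbors: nrxj, fqtr, iiqb, ffvw, axck, wzkn, dlcc, djwd, yzmg, bgeo, dadp, beml, hisf, orlp, luah, szbm, fjrx, nrmb, blrt, ffwu, mrqm, jgdq, wfdv, azvt, thcv.
deg(juaa) = 25; N(juaa) = {nrxj, fqtr, iiqb, ffvw, axck, wzkn, dlcc, djwd, yzmg, bgeo, dadp, beml, hisf, orlp, luah, szbm, fjrx, nrmb, blrt, ffwu, mrqm, jgdq, wfdv, azvt, thcv}.
Vertex orlp has 25 neighbors: vbbn, nrxj, ezxa, iuwi, fqtr, iiqb, ffvw, axck, wzkn, dlcc, yzmg, bgeo, dadp, beml, hisf, luah, juaa, fjrx, nrmb, ffwu, tmoz, jgdq, wfdv, azvt, thcv.
N(nrmb) = {vbbn, nrxj, ezxa, iuwi, fqtr, iiqb, ffvw, axck, wzkn, djwd, yzmg, bgeo, hisf, orlp, luah, szbm, juaa, fjrx, blrt, ffwu, mrqm, tmoz, jgdq, wfdv}, |N(nrmb)| = 24.
Complete multipartite on [7, 6, 5, 5, 5, 2]: sandwich collapses at ϑ=7.
ϑ(G) ≈ 7.0000.
Check 7 ≤ 7 ≤ 7: collapsed.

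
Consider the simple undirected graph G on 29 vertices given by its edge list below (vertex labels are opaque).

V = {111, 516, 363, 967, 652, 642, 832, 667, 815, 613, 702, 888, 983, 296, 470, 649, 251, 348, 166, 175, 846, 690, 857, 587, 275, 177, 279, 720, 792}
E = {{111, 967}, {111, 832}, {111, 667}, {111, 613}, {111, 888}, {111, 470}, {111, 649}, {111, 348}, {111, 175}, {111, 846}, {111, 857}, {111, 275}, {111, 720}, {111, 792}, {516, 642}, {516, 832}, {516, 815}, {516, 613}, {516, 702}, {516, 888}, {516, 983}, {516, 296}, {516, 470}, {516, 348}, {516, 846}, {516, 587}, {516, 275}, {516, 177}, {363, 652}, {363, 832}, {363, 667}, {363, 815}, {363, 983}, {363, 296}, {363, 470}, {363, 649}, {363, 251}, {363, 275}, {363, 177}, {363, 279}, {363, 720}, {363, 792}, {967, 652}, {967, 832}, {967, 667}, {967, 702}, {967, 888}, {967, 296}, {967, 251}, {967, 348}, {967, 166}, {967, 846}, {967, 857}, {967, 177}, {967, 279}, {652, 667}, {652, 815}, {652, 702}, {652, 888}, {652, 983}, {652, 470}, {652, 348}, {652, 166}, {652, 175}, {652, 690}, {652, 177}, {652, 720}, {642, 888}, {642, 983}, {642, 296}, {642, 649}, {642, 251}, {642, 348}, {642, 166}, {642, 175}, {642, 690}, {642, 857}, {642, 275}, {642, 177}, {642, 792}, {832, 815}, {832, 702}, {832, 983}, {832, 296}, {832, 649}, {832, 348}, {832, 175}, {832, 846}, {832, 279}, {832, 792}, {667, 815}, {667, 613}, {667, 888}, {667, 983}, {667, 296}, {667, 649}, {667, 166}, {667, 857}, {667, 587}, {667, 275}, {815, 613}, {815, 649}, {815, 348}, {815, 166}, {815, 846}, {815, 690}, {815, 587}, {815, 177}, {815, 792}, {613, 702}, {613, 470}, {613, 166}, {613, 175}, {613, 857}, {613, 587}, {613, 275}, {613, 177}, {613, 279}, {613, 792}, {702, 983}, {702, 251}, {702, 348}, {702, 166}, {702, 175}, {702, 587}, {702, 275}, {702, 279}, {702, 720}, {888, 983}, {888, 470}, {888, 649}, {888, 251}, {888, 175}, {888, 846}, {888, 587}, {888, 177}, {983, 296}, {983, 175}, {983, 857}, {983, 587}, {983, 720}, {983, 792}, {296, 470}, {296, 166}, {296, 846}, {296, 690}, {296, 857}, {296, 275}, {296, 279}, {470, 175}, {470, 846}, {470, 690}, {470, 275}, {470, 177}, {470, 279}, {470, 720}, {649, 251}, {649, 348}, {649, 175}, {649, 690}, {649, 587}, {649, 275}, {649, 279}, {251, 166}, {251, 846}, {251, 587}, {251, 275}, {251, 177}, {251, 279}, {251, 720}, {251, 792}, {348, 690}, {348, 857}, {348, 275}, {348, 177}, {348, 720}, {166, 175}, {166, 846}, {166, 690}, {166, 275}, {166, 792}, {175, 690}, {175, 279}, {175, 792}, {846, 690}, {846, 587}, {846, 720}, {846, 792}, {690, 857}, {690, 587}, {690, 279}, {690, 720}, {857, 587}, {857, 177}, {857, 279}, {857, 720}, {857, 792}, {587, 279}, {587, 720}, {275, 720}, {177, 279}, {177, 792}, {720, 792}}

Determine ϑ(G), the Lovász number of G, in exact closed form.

sqrt(29)

deg(516) = 14; N(516) = {642, 832, 815, 613, 702, 888, 983, 296, 470, 348, 846, 587, 275, 177}.
Vertex 815 has 14 neighbors: 516, 363, 652, 832, 667, 613, 649, 348, 166, 846, 690, 587, 177, 792.
Vertex 251 has 14 neighbors: 363, 967, 642, 702, 888, 649, 166, 846, 587, 275, 177, 279, 720, 792.
N(832) = {111, 516, 363, 967, 815, 702, 983, 296, 649, 348, 175, 846, 279, 792}, |N(832)| = 14.
deg(v) = 14 for all v (|V|=29); Paley(29): SR with (k,λ,μ)=(14,6,7).
Distinct eigenvalues (to 5 d.p.): [14.0, 2.19258, -3.19258].
λ_max=14, λ_min=-sqrt(29)/2 - 1/2; ϑ = −29·λ_min/(λ_max−λ_min) = sqrt(29).
ϑ(G) ≈ 5.3852.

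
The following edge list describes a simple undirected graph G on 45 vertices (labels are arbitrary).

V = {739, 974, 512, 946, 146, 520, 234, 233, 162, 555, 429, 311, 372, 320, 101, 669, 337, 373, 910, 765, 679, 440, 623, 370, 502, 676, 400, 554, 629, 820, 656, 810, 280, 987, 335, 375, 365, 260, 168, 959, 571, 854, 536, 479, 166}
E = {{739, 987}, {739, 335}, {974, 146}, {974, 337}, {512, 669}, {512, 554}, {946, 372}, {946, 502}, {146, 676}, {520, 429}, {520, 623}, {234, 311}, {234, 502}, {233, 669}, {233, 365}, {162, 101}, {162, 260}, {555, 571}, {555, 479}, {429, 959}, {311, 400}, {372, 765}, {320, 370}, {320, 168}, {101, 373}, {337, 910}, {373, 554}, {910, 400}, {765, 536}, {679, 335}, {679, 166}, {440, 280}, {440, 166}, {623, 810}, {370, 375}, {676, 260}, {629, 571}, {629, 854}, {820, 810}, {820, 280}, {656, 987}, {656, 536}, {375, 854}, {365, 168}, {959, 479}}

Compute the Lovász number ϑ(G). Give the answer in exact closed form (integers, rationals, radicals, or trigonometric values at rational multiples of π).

45*cos(pi/45)/(cos(pi/45) + 1)

deg(520) = 2; N(520) = {429, 623}.
N(555) = {571, 479}, |N(555)| = 2.
deg(810) = 2; N(810) = {623, 820}.
N(669) = {512, 233}, |N(669)| = 2.
45-vertex 2-regular graph: connected 2-regular on 45 ⇒ C_{45}.
The 23 distinct eigenvalues: [2.0, 1.980536, 1.922523, 1.827091, 1.696096, 1.532089, 1.338261, 1.118386, 0.876742, 0.618034, 0.347296, 0.069799, -0.209057, -0.483844, -0.749213, -1.0, -1.231323, -1.43868, -1.618034, -1.765895, -1.879385, -1.956295, -1.995128].
Lovász: ϑ = −45(-2*cos(pi/45))/(2+-(-1)*2*cos(pi/45)) = 45*cos(pi/45)/(cos(pi/45) + 1).
≈ 22.47256215 (to 8 d.p.).
α=22, χ(Ḡ)=23; ϑ=45*cos(pi/45)/(cos(pi/45) + 1) lies between (both strict).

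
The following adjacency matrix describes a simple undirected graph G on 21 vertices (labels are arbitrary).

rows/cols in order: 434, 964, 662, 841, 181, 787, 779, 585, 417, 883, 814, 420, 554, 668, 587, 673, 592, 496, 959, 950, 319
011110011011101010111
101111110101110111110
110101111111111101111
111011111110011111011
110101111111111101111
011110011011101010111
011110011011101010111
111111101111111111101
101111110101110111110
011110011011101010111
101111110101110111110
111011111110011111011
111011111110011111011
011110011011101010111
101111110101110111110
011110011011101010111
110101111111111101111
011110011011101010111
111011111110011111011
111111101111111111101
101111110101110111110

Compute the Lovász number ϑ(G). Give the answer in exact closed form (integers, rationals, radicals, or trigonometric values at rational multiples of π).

7

N(814) = {434, 662, 841, 181, 787, 779, 585, 883, 420, 554, 668, 673, 592, 496, 959, 950}, |N(814)| = 16.
deg(181) = 18; N(181) = {434, 964, 841, 787, 779, 585, 417, 883, 814, 420, 554, 668, 587, 673, 496, 959, 950, 319}.
Vertex 587 has 16 neighbors: 434, 662, 841, 181, 787, 779, 585, 883, 420, 554, 668, 673, 592, 496, 959, 950.
deg(668) = 14; N(668) = {964, 662, 841, 181, 585, 417, 814, 420, 554, 587, 592, 959, 950, 319}.
K_{7,5,4,3,2} (perfect); ϑ(G) = α(G) = max{7,5,4,3,2} = 7.
≈ 7.00000000 (to 8 d.p.).
7 ≤ 7 ≤ 7: collapsed.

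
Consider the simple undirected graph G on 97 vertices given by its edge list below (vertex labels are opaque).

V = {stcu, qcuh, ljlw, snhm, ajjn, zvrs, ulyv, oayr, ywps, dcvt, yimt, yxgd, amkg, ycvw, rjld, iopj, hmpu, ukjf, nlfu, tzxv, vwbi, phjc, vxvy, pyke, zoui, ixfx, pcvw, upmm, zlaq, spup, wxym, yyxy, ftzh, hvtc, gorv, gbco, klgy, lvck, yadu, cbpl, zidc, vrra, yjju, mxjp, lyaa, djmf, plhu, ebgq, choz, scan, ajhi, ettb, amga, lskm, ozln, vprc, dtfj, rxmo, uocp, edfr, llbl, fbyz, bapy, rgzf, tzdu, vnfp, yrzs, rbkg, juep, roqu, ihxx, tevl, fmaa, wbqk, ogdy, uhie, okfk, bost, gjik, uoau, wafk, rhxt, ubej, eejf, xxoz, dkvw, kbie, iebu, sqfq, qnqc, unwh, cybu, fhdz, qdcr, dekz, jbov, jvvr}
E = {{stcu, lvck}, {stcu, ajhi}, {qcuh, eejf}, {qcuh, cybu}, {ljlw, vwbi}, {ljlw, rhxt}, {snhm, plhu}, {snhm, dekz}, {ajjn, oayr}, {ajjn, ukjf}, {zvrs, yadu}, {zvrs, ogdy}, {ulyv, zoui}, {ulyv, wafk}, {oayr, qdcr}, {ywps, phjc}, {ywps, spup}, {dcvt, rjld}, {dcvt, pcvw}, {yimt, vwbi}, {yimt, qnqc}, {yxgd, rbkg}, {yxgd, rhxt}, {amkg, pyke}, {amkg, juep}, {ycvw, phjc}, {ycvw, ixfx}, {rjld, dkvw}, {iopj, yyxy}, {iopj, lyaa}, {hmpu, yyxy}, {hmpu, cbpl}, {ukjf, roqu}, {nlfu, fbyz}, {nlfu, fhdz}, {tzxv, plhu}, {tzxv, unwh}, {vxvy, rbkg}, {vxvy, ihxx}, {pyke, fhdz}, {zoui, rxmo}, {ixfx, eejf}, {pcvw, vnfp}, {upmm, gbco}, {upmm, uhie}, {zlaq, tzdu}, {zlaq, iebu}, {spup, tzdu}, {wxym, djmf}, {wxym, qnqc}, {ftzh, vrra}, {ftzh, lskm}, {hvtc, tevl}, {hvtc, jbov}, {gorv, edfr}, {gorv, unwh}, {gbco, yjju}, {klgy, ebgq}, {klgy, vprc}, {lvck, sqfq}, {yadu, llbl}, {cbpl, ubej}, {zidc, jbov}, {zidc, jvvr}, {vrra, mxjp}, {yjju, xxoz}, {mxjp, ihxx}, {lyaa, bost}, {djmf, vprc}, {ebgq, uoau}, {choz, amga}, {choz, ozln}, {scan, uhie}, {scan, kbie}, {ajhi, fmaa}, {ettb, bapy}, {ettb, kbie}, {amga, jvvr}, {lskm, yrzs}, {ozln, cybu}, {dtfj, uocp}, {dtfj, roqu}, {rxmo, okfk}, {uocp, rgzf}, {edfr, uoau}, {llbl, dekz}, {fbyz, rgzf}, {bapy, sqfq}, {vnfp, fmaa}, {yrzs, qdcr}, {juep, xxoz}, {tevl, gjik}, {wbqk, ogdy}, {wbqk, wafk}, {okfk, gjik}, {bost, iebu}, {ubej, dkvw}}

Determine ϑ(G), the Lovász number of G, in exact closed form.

97*cos(pi/97)/(cos(pi/97) + 1)

N(jbov) = {hvtc, zidc}, |N(jbov)| = 2.
N(qcuh) = {eejf, cybu}, |N(qcuh)| = 2.
N(zoui) = {ulyv, rxmo}, |N(zoui)| = 2.
N(oayr) = {ajjn, qdcr}, |N(oayr)| = 2.
2-regular, N=97; connected 2-regular on 97 ⇒ C_{97}.
A has 49 distinct eigenvalues ≈ [2.0, 1.995806, 1.98324, 1.962356, 1.933242, 1.896018, 1.850842, 1.797903, 1.737423, 1.669656, 1.594886, 1.513426, 1.425618, 1.33183, 1.232457, 1.127914, 1.01864, 0.905094, 0.787752, 0.667105, 0.54366, 0.417935, 0.290457, 0.161761, 0.032386, -0.097124, -0.226228, -0.354382, -0.48105, -0.6057, -0.72781, -0.846867, -0.962372, -1.07384, -1.180805, -1.282816, -1.379448, -1.470293, -1.554971, -1.633127, -1.704434, -1.768591, -1.82533, -1.874413, -1.915635, -1.948821, -1.973833, -1.990567, -1.998951].
ϑ = −N·λ_min/(λ_max−λ_min) = −97·(-2*cos(pi/97))/(2−(-2*cos(pi/97))) = 97*cos(pi/97)/(cos(pi/97) + 1).
≈ 48.4872792 (to 7 d.p.).
α=48, χ(Ḡ)=49; ϑ=97*cos(pi/97)/(cos(pi/97) + 1) lies between (both strict).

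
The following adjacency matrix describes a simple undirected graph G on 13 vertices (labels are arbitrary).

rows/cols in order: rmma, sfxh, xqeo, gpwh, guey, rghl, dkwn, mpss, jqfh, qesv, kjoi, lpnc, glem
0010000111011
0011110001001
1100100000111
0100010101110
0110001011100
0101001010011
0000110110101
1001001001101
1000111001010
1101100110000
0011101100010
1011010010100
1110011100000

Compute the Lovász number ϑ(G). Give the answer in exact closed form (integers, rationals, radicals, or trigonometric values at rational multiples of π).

sqrt(13)

Vertex lpnc has 6 neighbors: rmma, xqeo, gpwh, rghl, jqfh, kjoi.
deg(mpss) = 6; N(mpss) = {rmma, gpwh, dkwn, qesv, kjoi, glem}.
Vertex rmma has 6 neighbors: xqeo, mpss, jqfh, qesv, lpnc, glem.
deg(gpwh) = 6; N(gpwh) = {sfxh, rghl, mpss, qesv, kjoi, lpnc}.
deg(v) = 6 for all v (|V|=13); SR(13,6,2,3) — a Paley graph.
Distinct eigenvalues (to 6 d.p.): [6.0, 1.302776, -2.302776].
With N=13: ϑ(G) = 13·(-(-sqrt(13)/2 - 1/2))/(6−(-sqrt(13)/2 - 1/2)) = sqrt(13).
ϑ(G) ≈ 3.6056.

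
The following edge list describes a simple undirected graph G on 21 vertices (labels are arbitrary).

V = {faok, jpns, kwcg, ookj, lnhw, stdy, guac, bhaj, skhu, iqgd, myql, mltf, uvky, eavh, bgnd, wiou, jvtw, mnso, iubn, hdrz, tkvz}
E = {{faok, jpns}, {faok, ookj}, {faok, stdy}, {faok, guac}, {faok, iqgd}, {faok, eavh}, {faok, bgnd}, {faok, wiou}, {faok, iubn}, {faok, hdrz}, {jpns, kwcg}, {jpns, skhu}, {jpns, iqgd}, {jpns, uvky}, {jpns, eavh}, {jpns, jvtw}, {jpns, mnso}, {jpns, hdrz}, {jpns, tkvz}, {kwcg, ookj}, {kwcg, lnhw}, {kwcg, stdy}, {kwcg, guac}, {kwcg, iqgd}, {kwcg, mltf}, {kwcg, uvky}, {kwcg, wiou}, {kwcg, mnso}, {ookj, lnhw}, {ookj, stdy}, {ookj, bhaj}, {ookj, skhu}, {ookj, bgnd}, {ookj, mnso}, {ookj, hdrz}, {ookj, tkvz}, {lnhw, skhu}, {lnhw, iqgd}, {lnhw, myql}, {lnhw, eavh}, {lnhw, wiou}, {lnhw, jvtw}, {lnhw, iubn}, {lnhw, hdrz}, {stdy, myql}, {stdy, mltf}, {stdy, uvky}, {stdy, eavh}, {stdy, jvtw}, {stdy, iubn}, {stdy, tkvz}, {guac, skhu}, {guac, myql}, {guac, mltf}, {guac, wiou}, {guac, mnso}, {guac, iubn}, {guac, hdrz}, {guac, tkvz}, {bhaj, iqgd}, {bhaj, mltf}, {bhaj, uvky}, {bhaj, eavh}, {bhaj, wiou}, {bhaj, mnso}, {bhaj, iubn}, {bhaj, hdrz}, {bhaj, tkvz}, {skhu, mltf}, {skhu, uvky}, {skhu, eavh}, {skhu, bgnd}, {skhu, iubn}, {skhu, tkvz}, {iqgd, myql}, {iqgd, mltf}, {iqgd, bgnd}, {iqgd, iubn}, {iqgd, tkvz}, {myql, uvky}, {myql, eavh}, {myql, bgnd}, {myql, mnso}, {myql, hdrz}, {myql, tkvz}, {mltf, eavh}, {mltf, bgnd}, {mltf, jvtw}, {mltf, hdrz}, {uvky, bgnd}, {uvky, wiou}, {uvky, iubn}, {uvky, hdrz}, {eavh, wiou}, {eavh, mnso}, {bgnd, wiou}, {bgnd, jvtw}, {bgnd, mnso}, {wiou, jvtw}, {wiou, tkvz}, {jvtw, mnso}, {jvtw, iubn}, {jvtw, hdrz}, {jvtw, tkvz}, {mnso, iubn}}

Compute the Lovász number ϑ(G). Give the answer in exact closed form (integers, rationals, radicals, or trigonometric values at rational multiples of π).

N(guac) = {faok, kwcg, skhu, myql, mltf, wiou, mnso, iubn, hdrz, tkvz}, |N(guac)| = 10.
N(bhaj) = {ookj, iqgd, mltf, uvky, eavh, wiou, mnso, iubn, hdrz, tkvz}, |N(bhaj)| = 10.
Vertex iqgd has 10 neighbors: faok, jpns, kwcg, lnhw, bhaj, myql, mltf, bgnd, iubn, tkvz.
Vertex jpns has 10 neighbors: faok, kwcg, skhu, iqgd, uvky, eavh, jvtw, mnso, hdrz, tkvz.
21-vertex 10-regular graph: Kneser K(7,2) on C(7,2)=21 vertices.
spec(A) ≈ [10.0, 1.0, -4.0] (distinct, 3 d.p.).
Lovász: ϑ = −21(-4)/(10+-1*(-4)) = 6.
Numerically 6.00000.

6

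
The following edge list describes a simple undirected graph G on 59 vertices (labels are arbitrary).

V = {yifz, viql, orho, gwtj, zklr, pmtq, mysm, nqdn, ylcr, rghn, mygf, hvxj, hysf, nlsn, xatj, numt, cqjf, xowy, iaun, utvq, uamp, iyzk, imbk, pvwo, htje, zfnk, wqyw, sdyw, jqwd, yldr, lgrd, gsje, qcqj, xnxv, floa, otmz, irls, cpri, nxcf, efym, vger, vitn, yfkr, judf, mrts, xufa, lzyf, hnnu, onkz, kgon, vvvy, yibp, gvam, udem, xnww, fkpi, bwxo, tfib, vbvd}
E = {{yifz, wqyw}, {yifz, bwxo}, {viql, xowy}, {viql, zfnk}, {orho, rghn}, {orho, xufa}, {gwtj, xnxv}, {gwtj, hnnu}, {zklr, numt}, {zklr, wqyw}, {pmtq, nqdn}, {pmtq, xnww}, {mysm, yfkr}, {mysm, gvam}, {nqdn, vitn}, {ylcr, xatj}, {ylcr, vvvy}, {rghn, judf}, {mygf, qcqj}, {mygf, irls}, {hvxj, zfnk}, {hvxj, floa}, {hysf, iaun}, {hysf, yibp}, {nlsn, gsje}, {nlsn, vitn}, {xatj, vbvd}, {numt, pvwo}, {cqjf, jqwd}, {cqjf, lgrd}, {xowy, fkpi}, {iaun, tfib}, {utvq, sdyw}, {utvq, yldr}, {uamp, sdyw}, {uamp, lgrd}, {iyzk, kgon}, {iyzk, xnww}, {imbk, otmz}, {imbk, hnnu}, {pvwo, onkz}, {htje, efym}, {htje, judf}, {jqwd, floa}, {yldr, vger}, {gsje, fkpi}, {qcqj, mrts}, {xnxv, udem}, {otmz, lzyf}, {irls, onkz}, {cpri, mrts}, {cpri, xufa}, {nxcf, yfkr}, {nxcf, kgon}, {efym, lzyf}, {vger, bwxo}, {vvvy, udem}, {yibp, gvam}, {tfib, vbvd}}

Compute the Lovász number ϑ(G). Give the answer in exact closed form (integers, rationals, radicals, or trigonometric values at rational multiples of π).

59*cos(pi/59)/(cos(pi/59) + 1)

deg(rghn) = 2; N(rghn) = {orho, judf}.
N(yifz) = {wqyw, bwxo}, |N(yifz)| = 2.
deg(viql) = 2; N(viql) = {xowy, zfnk}.
deg(zfnk) = 2; N(zfnk) = {viql, hvxj}.
59-vertex 2-regular graph: a single 59-cycle (edge-transitive).
A has 30 distinct eigenvalues ≈ [2.0, 1.98867, 1.95481, 1.8988, 1.82127, 1.72311, 1.60542, 1.46955, 1.31702, 1.14957, 0.9691, 0.77765, 0.57738, 0.37058, 0.15957, -0.05324, -0.26545, -0.47465, -0.67848, -0.87461, -1.06084, -1.23505, -1.39526, -1.53967, -1.66663, -1.7747, -1.86267, -1.92954, -1.97454, -1.99717].
−59·(-2*cos(pi/59)) / ((2)−(-2*cos(pi/59))) = 59*cos(pi/59)/(cos(pi/59) + 1) = ϑ(G).
ϑ(G) ≈ 29.4791.
α=29, χ(Ḡ)=30; ϑ=59*cos(pi/59)/(cos(pi/59) + 1) lies between (both strict).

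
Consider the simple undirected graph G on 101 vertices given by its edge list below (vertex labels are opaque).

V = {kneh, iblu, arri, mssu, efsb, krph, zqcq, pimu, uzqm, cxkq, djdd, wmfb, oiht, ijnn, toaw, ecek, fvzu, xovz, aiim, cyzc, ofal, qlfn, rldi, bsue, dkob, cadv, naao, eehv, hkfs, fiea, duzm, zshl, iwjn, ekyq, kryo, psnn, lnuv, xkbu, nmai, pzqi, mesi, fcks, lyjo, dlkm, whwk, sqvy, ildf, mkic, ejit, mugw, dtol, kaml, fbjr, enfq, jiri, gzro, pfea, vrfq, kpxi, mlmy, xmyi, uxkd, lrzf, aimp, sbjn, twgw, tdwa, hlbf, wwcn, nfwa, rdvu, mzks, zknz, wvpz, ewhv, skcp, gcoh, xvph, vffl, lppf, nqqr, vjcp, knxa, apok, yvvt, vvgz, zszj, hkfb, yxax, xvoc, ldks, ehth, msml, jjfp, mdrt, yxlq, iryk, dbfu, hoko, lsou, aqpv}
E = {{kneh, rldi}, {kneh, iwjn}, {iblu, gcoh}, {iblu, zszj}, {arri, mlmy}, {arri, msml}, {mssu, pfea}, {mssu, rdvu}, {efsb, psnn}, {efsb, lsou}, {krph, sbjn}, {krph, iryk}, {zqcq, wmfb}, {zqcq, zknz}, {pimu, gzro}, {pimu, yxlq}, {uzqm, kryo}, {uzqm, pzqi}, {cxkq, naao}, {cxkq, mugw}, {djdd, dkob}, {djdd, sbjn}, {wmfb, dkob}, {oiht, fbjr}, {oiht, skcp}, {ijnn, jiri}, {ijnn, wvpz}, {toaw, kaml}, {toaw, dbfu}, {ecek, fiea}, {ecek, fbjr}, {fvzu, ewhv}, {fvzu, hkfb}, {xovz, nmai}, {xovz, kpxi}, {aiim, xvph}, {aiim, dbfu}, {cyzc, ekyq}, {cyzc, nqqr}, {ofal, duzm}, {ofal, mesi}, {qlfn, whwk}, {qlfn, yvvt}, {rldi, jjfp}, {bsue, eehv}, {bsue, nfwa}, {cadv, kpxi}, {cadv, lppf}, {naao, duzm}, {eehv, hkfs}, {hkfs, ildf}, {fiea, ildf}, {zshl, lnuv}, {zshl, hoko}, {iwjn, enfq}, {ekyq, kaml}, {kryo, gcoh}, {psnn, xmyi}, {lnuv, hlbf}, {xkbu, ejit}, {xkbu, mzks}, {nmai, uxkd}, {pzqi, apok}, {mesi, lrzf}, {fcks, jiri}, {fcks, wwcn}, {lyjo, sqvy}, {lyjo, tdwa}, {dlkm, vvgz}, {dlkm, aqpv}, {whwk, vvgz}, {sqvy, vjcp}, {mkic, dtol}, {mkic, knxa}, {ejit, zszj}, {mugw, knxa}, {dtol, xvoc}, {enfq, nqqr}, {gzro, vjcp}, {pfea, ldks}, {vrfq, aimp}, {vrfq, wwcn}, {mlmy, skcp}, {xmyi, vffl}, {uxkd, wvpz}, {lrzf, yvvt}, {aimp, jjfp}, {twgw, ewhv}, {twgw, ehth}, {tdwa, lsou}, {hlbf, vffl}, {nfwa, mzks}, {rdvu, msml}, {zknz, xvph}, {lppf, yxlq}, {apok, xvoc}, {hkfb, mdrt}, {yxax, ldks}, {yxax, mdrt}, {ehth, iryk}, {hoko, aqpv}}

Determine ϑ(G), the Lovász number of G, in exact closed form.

101*cos(pi/101)/(cos(pi/101) + 1)

Vertex xvoc has 2 neighbors: dtol, apok.
deg(aiim) = 2; N(aiim) = {xvph, dbfu}.
Vertex cxkq has 2 neighbors: naao, mugw.
Vertex wvpz has 2 neighbors: ijnn, uxkd.
Every vertex has degree 2 (N=101); connected 2-regular on 101 ⇒ C_{101}.
Distinct eigenvalues (to 3 d.p.): [2.0, 1.996, 1.985, 1.965, 1.938, 1.904, 1.862, 1.813, 1.757, 1.695, 1.625, 1.55, 1.468, 1.381, 1.288, 1.191, 1.088, 0.982, 0.872, 0.758, 0.642, 0.523, 0.402, 0.279, 0.155, 0.031, -0.093, -0.217, -0.34, -0.462, -0.582, -0.7, -0.815, -0.927, -1.036, -1.14, -1.24, -1.335, -1.425, -1.51, -1.588, -1.661, -1.727, -1.786, -1.839, -1.884, -1.922, -1.953, -1.976, -1.991, -1.999].
Lovász (edge-transitive): ϑ = −101·(-2*cos(pi/101))/((2)−(-2*cos(pi/101))) = 101*cos(pi/101)/(cos(pi/101) + 1).
≈ 50.4877832 (to 7 d.p.).
Check 50 ≤ 101*cos(pi/101)/(cos(pi/101) + 1) ≤ 51: both strict.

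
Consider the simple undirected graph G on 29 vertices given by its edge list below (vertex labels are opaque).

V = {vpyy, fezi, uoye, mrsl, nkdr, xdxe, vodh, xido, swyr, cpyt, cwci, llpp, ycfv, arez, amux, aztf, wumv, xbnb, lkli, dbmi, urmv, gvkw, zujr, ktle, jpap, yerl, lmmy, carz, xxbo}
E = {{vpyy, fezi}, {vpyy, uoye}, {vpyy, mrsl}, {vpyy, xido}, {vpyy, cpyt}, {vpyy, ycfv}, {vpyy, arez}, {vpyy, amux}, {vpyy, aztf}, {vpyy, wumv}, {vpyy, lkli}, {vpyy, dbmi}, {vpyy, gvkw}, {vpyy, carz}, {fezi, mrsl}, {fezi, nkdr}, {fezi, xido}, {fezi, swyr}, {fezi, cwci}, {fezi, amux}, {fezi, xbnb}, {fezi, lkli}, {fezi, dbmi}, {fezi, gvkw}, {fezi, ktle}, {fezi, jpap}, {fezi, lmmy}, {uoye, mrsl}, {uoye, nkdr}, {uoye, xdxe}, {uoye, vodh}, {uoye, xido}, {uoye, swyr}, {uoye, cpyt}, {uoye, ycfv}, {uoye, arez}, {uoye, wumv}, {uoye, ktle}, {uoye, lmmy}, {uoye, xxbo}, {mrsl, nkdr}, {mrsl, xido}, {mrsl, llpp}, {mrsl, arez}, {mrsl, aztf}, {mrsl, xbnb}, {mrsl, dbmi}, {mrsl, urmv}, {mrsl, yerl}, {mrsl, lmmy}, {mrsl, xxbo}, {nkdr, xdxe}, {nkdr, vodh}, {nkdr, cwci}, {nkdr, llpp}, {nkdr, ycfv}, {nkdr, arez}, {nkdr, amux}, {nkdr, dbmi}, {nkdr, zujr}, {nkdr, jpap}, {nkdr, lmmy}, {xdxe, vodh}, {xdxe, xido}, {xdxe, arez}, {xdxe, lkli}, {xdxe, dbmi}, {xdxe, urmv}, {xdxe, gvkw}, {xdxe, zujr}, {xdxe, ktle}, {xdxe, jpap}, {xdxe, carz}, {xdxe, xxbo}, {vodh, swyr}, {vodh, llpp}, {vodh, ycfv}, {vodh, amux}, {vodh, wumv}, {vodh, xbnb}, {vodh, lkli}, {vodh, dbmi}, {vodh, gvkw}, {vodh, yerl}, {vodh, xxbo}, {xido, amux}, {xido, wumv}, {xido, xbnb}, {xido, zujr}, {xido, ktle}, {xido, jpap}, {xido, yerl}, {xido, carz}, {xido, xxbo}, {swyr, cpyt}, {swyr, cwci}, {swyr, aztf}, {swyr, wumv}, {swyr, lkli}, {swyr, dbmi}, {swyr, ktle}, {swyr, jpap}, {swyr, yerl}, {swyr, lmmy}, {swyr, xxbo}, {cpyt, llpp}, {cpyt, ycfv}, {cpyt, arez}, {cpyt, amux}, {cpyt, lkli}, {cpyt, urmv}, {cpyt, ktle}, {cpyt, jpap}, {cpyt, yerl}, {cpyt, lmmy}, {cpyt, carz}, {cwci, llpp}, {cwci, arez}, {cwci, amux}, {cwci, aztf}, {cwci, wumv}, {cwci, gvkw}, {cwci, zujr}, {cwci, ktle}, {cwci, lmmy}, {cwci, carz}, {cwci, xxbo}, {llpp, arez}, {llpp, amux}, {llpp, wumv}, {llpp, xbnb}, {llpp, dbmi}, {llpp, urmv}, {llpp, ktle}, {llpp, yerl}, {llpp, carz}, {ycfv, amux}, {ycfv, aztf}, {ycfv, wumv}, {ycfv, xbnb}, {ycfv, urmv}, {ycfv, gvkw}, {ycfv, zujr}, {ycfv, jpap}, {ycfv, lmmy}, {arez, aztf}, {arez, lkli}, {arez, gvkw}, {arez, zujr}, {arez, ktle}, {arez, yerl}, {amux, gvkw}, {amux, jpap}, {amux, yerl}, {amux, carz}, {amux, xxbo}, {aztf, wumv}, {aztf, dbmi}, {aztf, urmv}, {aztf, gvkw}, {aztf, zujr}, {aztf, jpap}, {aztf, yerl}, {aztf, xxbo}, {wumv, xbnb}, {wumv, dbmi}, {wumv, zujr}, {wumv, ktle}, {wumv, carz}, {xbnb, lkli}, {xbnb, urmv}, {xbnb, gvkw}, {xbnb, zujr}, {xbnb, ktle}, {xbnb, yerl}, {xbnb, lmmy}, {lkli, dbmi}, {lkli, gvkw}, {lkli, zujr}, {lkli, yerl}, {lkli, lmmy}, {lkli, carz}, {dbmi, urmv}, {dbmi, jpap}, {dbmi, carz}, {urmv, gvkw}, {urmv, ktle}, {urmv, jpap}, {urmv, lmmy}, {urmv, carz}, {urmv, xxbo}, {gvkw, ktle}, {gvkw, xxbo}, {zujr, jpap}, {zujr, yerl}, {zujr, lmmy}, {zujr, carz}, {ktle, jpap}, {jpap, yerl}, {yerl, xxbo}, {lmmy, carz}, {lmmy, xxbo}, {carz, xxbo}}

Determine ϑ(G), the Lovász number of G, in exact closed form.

sqrt(29)

deg(wumv) = 14; N(wumv) = {vpyy, uoye, vodh, xido, swyr, cwci, llpp, ycfv, aztf, xbnb, dbmi, zujr, ktle, carz}.
deg(vpyy) = 14; N(vpyy) = {fezi, uoye, mrsl, xido, cpyt, ycfv, arez, amux, aztf, wumv, lkli, dbmi, gvkw, carz}.
deg(vodh) = 14; N(vodh) = {uoye, nkdr, xdxe, swyr, llpp, ycfv, amux, wumv, xbnb, lkli, dbmi, gvkw, yerl, xxbo}.
N(swyr) = {fezi, uoye, vodh, cpyt, cwci, aztf, wumv, lkli, dbmi, ktle, jpap, yerl, lmmy, xxbo}, |N(swyr)| = 14.
Every vertex has degree 14 (N=29); Paley(29): SR with (k,λ,μ)=(14,6,7).
spec(A) ≈ [14.0, 2.19258, -3.19258] (distinct, 5 d.p.).
λ_max=14, λ_min=-sqrt(29)/2 - 1/2; ϑ = −29·λ_min/(λ_max−λ_min) = sqrt(29).
= 5.38516481… (decimal).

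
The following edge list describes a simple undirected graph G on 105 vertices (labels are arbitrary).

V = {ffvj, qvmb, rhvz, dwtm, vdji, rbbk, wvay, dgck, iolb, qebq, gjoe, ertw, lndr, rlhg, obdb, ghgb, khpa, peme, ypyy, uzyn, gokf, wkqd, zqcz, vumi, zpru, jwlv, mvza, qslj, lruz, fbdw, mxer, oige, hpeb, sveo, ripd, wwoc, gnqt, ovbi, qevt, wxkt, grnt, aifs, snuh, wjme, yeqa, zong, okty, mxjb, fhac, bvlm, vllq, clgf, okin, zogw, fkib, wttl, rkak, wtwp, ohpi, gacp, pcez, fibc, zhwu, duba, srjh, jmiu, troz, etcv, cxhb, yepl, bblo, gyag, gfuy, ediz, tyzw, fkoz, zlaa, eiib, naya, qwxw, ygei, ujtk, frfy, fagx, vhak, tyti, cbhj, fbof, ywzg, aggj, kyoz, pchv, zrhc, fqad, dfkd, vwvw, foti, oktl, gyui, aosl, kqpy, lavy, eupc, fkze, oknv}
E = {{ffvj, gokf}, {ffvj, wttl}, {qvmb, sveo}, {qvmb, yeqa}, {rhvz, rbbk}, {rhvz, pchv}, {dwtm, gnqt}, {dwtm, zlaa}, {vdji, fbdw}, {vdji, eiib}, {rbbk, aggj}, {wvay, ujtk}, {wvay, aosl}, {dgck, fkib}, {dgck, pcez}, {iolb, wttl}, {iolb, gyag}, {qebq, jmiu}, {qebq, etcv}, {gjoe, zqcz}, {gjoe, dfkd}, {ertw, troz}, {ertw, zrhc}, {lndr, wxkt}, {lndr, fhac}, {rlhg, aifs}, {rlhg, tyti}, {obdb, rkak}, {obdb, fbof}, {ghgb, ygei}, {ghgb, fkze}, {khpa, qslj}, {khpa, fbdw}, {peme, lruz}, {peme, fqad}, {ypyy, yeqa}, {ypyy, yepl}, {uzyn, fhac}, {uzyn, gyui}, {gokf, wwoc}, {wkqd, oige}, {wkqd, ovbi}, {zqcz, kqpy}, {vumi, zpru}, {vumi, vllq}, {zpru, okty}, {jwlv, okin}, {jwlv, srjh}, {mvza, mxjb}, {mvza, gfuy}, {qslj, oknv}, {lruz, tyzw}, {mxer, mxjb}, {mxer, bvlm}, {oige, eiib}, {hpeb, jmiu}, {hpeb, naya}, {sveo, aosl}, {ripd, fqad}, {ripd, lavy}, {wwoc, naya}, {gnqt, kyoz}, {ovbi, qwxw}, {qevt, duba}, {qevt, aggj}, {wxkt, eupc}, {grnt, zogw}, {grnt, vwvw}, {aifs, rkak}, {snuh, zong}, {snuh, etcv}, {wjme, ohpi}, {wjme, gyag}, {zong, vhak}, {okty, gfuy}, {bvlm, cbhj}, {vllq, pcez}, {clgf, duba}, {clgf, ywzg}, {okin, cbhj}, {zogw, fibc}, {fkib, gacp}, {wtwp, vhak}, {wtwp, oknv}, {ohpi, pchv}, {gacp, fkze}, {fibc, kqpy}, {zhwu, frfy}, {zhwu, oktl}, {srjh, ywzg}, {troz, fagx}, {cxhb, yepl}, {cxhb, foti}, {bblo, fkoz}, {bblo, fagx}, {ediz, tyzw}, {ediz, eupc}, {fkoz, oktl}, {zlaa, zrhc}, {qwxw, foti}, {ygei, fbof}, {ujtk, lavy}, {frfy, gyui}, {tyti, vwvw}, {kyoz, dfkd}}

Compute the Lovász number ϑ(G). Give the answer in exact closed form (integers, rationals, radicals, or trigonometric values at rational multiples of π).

N(wkqd) = {oige, ovbi}, |N(wkqd)| = 2.
Vertex gokf has 2 neighbors: ffvj, wwoc.
deg(wxkt) = 2; N(wxkt) = {lndr, eupc}.
deg(ygei) = 2; N(ygei) = {ghgb, fbof}.
Every vertex has degree 2 (N=105); the odd cycle C_{105}.
spec(A) ≈ [2.0, 1.9964, 1.9857, 1.9679, 1.943, 1.9111, 1.8725, 1.8271, 1.7752, 1.7169, 1.6525, 1.5821, 1.5061, 1.4248, 1.3383, 1.247, 1.1512, 1.0514, 0.9477, 0.8407, 0.7307, 0.618, 0.5032, 0.3865, 0.2685, 0.1495, 0.0299, -0.0897, -0.2091, -0.3276, -0.445, -0.5609, -0.6747, -0.7861, -0.8946, -1.0, -1.1018, -1.1996, -1.2932, -1.3821, -1.4661, -1.5448, -1.618, -1.6854, -1.7468, -1.8019, -1.8506, -1.8927, -1.9279, -1.9563, -1.9777, -1.9919, -1.9991] (distinct, 4 d.p.).
λ_max=2, λ_min=-2*cos(pi/105); ϑ = −105·λ_min/(λ_max−λ_min) = 105*cos(pi/105)/(cos(pi/105) + 1).
≈ 52.4882487 (to 7 d.p.).
Check 52 ≤ 105*cos(pi/105)/(cos(pi/105) + 1) ≤ 53: both strict.

105*cos(pi/105)/(cos(pi/105) + 1)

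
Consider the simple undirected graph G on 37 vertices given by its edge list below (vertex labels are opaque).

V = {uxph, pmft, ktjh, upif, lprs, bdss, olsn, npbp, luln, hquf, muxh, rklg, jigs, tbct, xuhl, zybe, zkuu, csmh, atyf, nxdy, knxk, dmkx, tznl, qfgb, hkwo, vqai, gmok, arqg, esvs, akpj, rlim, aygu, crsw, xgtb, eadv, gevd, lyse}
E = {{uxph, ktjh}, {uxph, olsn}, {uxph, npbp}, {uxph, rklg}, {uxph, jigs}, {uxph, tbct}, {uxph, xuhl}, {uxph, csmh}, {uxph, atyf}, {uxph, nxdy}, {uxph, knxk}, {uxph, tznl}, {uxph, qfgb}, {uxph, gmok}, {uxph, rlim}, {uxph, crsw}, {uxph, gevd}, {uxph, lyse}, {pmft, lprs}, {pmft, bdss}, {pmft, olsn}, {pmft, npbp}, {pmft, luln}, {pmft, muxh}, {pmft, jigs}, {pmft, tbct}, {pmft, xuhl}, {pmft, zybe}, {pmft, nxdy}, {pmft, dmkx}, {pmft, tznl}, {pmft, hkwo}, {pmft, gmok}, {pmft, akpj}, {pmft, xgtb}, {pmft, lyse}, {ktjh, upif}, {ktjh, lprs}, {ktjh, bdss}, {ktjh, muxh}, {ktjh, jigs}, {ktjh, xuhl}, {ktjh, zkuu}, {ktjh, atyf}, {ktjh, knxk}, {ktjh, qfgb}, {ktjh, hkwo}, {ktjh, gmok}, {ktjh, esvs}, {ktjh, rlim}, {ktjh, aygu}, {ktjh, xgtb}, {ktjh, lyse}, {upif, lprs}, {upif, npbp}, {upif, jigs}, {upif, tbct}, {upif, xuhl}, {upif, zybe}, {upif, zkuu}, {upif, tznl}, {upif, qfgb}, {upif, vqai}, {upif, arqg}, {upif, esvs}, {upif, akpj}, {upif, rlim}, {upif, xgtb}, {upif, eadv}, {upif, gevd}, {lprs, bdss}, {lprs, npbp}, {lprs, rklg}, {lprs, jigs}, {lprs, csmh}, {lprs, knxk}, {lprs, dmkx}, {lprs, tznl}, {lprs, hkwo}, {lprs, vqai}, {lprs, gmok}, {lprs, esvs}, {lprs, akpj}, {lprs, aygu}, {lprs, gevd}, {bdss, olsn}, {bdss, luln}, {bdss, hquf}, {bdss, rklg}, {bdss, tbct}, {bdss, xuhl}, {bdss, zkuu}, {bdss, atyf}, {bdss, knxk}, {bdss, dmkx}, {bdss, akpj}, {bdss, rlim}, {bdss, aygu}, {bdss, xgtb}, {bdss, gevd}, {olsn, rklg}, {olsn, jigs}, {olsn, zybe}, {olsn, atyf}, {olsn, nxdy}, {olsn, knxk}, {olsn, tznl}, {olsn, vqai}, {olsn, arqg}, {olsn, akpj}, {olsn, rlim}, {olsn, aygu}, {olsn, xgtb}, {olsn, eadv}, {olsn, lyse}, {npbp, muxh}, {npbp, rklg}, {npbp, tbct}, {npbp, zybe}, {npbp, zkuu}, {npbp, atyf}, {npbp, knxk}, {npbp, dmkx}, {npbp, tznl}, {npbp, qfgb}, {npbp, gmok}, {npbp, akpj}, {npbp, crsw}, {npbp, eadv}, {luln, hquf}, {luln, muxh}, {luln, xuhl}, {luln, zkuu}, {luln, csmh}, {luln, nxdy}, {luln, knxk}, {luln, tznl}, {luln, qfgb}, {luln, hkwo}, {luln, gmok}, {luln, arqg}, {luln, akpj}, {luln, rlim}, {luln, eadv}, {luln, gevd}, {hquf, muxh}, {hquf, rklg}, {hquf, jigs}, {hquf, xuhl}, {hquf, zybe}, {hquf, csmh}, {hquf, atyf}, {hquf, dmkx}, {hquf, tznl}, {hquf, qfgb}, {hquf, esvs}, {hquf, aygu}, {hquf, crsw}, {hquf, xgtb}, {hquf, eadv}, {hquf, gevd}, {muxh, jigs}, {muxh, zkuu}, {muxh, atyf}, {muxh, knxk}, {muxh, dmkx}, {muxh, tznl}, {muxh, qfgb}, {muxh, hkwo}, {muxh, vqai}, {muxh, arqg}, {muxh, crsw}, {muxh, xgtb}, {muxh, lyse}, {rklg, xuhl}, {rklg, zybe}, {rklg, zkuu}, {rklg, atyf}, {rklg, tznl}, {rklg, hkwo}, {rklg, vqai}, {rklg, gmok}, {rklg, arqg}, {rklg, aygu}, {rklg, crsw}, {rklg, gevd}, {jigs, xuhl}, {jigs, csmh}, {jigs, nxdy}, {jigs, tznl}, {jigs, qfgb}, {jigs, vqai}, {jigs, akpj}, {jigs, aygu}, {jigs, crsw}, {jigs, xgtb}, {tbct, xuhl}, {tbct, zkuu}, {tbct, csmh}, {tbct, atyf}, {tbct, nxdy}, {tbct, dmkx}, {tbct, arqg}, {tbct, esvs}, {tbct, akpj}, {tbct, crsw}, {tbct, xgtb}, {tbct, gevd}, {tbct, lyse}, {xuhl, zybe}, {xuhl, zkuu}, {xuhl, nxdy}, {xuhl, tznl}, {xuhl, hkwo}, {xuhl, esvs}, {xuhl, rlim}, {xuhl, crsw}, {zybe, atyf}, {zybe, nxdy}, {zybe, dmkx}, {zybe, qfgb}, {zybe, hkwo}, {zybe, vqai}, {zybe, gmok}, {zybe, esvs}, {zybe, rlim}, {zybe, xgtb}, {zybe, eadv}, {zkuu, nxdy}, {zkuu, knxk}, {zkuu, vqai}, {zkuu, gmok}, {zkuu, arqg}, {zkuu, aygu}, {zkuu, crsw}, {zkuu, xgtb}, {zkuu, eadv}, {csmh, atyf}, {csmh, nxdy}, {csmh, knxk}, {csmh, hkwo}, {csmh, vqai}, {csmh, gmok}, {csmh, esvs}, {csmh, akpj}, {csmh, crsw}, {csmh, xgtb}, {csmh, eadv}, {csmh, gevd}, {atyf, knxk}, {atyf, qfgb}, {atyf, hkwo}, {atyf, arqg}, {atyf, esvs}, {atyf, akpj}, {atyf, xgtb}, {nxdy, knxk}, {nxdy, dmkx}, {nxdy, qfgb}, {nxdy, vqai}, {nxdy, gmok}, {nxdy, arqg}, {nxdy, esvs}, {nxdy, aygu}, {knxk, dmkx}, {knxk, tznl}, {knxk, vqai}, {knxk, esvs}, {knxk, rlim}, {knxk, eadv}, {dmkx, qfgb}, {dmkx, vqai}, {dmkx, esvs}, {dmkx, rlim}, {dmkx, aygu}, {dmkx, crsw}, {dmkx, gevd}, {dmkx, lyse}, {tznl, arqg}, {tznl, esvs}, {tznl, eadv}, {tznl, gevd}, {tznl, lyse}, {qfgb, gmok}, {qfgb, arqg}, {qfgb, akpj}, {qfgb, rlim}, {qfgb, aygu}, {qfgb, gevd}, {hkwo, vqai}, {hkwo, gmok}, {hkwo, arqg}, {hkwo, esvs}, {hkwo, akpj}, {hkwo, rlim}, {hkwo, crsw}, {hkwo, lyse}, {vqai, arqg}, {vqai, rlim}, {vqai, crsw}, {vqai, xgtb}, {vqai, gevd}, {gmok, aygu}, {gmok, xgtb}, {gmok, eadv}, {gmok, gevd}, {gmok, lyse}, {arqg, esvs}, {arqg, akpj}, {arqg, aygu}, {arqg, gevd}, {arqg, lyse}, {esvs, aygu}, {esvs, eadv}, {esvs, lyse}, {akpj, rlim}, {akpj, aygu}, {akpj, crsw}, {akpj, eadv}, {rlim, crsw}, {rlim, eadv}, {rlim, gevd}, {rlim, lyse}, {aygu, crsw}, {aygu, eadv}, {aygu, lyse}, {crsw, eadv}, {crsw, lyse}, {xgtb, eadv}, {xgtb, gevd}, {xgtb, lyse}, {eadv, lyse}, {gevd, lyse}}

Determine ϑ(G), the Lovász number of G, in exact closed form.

sqrt(37)

Vertex akpj has 18 neighbors: pmft, upif, lprs, bdss, olsn, npbp, luln, jigs, tbct, csmh, atyf, qfgb, hkwo, arqg, rlim, aygu, crsw, eadv.
deg(olsn) = 18; N(olsn) = {uxph, pmft, bdss, rklg, jigs, zybe, atyf, nxdy, knxk, tznl, vqai, arqg, akpj, rlim, aygu, xgtb, eadv, lyse}.
Vertex xgtb has 18 neighbors: pmft, ktjh, upif, bdss, olsn, hquf, muxh, jigs, tbct, zybe, zkuu, csmh, atyf, vqai, gmok, eadv, gevd, lyse.
deg(bdss) = 18; N(bdss) = {pmft, ktjh, lprs, olsn, luln, hquf, rklg, tbct, xuhl, zkuu, atyf, knxk, dmkx, akpj, rlim, aygu, xgtb, gevd}.
G on 37 vertices is 18-regular; strongly regular (37,18,8,9).
Distinct eigenvalues (to 3 d.p.): [18.0, 2.541, -3.541].
ϑ = −N·λ_min/(λ_max−λ_min) = −37·(-sqrt(37)/2 - 1/2)/(18−(-sqrt(37)/2 - 1/2)) = sqrt(37).
≈ 6.0828 (to 4 d.p.).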